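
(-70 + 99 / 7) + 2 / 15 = -5851 / 105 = -55.72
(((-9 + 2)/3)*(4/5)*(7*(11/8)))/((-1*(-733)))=-539/21990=-0.02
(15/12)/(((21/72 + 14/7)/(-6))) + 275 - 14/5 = 14791/55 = 268.93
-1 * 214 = -214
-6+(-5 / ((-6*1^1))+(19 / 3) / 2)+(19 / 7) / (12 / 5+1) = -143 / 119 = -1.20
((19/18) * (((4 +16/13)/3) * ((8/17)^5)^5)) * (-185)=-265585890996588846818263040/119146483631428778529869945109471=-0.00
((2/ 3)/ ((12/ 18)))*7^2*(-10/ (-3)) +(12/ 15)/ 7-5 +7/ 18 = 100067/ 630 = 158.84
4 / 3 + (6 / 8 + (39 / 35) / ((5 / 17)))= 12331 / 2100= 5.87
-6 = -6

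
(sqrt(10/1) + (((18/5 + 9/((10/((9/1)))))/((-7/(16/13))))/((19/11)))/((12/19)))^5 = -85991217576/52521875 + 155709236 *sqrt(10)/300125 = 3.39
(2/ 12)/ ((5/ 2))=1/ 15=0.07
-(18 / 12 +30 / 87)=-107 / 58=-1.84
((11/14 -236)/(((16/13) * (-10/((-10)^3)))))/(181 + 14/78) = -41738775/395696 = -105.48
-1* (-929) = 929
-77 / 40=-1.92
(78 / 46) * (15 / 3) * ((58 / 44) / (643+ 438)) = 5655 / 546986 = 0.01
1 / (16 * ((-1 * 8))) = -1 / 128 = -0.01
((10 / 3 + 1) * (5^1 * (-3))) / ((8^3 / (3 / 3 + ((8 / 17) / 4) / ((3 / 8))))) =-4355 / 26112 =-0.17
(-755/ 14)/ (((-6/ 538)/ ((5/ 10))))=203095/ 84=2417.80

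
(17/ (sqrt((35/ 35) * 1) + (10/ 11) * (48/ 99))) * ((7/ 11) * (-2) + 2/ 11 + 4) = 17952/ 523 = 34.33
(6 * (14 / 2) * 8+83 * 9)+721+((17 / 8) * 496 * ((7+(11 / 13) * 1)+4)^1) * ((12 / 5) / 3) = 766524 / 65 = 11792.68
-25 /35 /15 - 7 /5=-152 /105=-1.45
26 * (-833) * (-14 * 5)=1516060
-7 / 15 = -0.47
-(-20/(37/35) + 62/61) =40406/2257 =17.90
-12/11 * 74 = -888/11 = -80.73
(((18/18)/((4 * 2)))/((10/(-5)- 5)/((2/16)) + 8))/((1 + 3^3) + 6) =-1/13056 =-0.00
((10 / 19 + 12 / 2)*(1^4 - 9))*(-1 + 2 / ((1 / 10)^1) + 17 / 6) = -64976 / 57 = -1139.93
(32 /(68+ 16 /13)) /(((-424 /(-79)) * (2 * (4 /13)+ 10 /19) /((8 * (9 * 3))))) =1014676 /62275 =16.29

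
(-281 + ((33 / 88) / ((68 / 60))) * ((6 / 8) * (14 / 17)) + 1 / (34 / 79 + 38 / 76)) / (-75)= 190134061 / 50979600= 3.73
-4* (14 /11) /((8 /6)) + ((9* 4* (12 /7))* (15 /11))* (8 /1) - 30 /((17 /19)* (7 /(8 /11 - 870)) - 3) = 371187954 /546343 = 679.40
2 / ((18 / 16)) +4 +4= 88 / 9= 9.78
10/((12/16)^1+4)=2.11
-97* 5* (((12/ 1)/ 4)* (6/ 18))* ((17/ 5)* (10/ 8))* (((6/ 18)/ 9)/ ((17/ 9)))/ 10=-97/ 24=-4.04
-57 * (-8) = 456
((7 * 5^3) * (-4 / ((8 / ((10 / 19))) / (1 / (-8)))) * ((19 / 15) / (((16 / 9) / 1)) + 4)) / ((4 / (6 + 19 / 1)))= 8246875 / 9728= 847.75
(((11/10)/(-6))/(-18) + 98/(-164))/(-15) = 26009/664200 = 0.04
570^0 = 1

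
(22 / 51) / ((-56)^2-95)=22 / 155091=0.00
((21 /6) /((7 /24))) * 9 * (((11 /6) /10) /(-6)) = -33 /10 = -3.30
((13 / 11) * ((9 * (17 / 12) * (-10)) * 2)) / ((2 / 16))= -26520 / 11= -2410.91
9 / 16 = 0.56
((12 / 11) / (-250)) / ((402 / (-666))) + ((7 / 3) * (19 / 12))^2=1630462261 / 119394000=13.66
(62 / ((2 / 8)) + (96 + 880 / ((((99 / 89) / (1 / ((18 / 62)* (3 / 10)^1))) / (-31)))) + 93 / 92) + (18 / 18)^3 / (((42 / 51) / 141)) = -43983755693 / 156492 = -281060.73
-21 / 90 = -7 / 30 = -0.23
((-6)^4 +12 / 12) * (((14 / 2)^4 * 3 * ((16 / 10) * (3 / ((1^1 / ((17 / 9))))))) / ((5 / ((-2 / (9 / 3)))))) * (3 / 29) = -1168323.29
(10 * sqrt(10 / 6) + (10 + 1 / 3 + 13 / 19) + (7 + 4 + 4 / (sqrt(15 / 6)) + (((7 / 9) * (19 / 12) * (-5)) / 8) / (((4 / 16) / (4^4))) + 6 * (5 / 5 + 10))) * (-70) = -700 * sqrt(15) / 3 - 56 * sqrt(10) + 25141690 / 513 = 47928.36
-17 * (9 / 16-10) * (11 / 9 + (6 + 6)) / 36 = 305473 / 5184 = 58.93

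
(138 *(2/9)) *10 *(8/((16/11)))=1686.67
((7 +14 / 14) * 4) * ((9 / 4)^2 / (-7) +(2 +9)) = 2302 / 7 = 328.86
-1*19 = -19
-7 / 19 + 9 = 164 / 19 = 8.63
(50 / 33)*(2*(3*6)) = 600 / 11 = 54.55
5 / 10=1 / 2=0.50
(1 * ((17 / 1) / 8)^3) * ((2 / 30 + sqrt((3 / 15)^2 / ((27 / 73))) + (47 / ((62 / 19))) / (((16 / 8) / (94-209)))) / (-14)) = 1081071259 / 1904640-4913 * sqrt(219) / 322560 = 567.37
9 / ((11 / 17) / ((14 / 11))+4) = 2142 / 1073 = 2.00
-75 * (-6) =450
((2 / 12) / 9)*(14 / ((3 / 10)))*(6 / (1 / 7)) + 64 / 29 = 30148 / 783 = 38.50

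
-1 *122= -122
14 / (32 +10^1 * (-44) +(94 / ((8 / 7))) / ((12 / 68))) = 168 / 697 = 0.24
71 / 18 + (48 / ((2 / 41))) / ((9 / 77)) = 151607 / 18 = 8422.61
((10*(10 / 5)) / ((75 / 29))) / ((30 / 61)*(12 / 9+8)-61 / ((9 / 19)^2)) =-191052 / 6603005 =-0.03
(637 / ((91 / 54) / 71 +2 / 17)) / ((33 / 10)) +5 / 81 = 2242094209 / 1642113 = 1365.37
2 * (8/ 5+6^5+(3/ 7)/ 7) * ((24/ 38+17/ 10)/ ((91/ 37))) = 2402576389/ 162925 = 14746.52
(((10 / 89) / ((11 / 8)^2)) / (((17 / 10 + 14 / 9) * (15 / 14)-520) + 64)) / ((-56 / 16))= 15360 / 409340459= 0.00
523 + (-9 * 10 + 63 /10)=4393 /10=439.30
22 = 22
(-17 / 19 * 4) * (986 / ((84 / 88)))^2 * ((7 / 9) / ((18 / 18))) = -31996914752 / 10773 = -2970102.55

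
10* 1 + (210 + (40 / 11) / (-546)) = 219.99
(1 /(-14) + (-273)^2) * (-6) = -3130215 /7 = -447173.57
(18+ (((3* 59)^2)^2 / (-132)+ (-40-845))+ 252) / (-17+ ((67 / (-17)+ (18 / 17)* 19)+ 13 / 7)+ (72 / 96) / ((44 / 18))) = -25957534022 / 4679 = -5547667.03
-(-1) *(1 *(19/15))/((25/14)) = 266/375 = 0.71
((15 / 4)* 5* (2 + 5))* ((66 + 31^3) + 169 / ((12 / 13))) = 63084175 / 16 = 3942760.94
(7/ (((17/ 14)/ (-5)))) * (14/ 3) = -6860/ 51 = -134.51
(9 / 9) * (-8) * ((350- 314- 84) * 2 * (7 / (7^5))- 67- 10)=616.32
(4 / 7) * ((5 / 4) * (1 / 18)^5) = 5 / 13226976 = 0.00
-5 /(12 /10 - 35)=25 /169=0.15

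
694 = 694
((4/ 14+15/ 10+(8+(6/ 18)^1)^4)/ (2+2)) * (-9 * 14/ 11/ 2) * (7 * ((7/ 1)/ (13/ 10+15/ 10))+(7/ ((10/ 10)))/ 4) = -38295425/ 288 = -132970.23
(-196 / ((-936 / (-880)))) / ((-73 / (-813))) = -5842760 / 2847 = -2052.25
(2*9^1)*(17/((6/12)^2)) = 1224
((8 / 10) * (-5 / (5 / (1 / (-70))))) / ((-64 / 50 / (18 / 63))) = -1 / 392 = -0.00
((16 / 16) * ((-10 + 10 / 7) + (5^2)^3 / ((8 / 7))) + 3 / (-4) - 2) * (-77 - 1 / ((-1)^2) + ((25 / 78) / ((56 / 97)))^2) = -125995245680553 / 118716416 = -1061312.75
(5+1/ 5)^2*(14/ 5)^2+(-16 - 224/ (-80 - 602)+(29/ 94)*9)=3988692409/ 20033750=199.10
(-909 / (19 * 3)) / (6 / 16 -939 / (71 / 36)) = 57368 / 1711387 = 0.03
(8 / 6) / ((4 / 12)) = 4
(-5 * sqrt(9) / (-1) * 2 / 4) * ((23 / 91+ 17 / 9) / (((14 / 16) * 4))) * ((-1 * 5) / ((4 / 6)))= -21925 / 637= -34.42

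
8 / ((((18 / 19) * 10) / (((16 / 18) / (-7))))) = -304 / 2835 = -0.11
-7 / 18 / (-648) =0.00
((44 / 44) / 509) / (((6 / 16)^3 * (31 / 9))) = 512 / 47337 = 0.01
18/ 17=1.06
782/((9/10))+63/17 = 133507/153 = 872.59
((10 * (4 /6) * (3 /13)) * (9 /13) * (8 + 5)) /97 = 0.14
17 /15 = 1.13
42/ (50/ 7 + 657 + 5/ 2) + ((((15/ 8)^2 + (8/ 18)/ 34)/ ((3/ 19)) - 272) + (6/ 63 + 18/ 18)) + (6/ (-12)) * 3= -3135804535/ 12543552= -249.99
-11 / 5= -2.20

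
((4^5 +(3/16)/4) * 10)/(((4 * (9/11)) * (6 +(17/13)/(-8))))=46860385/87408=536.11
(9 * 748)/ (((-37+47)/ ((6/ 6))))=3366/ 5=673.20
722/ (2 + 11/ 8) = 5776/ 27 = 213.93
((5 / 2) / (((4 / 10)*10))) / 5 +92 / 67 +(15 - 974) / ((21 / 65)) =-4770671 / 1608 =-2966.84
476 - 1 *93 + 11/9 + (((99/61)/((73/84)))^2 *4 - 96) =53926578962/178462881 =302.17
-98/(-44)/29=49/638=0.08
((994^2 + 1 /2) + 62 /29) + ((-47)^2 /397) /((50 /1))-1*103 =284352607018 /287825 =987935.75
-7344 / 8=-918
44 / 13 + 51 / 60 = 1101 / 260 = 4.23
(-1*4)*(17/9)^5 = -5679428/59049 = -96.18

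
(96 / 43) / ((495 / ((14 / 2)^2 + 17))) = 64 / 215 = 0.30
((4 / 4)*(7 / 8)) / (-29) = -7 / 232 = -0.03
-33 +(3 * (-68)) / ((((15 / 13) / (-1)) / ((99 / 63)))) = 8569 / 35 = 244.83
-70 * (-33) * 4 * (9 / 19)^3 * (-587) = -3954008520 / 6859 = -576470.12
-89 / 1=-89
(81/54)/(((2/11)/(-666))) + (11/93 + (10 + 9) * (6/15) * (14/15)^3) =-5742032011/1046250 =-5488.20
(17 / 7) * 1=17 / 7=2.43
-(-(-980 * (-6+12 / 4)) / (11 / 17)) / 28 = 1785 / 11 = 162.27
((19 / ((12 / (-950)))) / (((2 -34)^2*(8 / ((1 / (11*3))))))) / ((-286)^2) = -0.00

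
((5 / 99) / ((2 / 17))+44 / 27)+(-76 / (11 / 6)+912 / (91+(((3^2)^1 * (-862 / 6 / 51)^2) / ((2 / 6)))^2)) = -202173825140557 / 5134469593770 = -39.38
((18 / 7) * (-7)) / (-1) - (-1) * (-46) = -28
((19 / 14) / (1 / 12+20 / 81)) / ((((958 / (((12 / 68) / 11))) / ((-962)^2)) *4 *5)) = 1068193737 / 335450885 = 3.18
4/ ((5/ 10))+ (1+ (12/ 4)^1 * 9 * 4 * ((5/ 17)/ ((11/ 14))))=9243/ 187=49.43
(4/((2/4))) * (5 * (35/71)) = 1400/71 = 19.72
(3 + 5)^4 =4096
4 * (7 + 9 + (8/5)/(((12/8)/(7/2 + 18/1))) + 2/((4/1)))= 2366/15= 157.73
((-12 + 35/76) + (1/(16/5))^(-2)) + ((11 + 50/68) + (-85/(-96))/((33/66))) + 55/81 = 134851073/10465200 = 12.89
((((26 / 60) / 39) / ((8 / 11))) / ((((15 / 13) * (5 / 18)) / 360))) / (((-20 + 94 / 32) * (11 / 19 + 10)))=-3344 / 35175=-0.10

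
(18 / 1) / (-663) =-6 / 221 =-0.03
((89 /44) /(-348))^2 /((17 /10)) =39605 /1992887424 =0.00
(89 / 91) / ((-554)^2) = 89 / 27929356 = 0.00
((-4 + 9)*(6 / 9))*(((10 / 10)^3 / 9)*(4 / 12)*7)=70 / 81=0.86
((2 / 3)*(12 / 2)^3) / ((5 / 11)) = 1584 / 5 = 316.80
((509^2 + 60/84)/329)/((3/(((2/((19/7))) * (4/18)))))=806032/18753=42.98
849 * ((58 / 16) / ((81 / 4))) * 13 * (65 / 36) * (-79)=-547858285 / 1944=-281820.11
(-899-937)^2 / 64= 210681 / 4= 52670.25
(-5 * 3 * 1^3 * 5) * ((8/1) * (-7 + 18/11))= 35400/11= 3218.18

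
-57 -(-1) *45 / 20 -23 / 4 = -121 / 2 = -60.50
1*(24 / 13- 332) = -4292 / 13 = -330.15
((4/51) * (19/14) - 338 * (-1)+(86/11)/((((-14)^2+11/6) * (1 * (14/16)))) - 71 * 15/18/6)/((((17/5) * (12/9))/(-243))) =-7437144157335/422628976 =-17597.34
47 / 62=0.76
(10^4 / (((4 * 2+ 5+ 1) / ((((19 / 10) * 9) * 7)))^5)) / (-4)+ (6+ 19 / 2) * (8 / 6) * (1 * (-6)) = -146211328571 / 1280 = -114227600.45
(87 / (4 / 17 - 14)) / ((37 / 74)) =-493 / 39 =-12.64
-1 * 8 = -8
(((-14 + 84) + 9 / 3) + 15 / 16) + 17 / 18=10783 / 144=74.88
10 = 10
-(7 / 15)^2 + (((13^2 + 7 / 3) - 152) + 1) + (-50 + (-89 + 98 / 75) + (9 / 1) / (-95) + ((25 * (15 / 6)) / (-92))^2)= -678578557 / 5789376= -117.21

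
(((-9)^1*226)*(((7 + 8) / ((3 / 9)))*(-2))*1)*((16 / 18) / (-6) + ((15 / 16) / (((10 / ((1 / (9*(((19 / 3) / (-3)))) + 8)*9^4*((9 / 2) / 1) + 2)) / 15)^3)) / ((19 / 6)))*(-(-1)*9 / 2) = 354757709968589729850889806585 / 33362176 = 10633530317944181154457.37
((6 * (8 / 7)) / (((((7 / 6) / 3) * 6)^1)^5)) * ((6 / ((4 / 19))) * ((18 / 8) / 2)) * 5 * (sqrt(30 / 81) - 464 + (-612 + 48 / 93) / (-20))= -25124148837 / 3647119 + 207765 * sqrt(30) / 117649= -6879.09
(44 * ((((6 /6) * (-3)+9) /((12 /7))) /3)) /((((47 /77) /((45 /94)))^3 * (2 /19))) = 20287698787125 /86233722632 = 235.26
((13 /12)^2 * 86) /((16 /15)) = 36335 /384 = 94.62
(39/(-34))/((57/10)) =-65/323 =-0.20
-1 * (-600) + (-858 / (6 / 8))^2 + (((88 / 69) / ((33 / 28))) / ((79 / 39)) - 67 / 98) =699444592687 / 534198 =1309335.85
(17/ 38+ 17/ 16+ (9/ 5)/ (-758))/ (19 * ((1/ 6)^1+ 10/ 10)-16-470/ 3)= -0.01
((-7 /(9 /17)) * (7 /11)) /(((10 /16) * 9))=-6664 /4455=-1.50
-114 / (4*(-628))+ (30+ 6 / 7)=271695 / 8792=30.90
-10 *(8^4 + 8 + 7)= -41110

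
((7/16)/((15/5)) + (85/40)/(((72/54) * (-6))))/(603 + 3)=-23/116352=-0.00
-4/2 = -2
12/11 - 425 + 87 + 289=-527/11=-47.91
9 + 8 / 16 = 19 / 2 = 9.50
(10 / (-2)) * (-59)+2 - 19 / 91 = 27008 / 91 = 296.79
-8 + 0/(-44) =-8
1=1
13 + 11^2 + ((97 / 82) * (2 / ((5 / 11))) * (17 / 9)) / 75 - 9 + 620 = 103107514 / 138375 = 745.13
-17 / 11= -1.55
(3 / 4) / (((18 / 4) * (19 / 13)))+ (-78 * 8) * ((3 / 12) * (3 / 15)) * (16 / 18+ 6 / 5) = -65.06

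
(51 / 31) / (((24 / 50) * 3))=425 / 372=1.14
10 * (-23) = -230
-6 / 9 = -2 / 3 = -0.67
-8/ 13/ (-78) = 4/ 507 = 0.01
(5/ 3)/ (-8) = -5/ 24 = -0.21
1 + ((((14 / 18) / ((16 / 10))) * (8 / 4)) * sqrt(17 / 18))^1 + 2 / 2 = 35 * sqrt(34) / 216 + 2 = 2.94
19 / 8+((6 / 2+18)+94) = 939 / 8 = 117.38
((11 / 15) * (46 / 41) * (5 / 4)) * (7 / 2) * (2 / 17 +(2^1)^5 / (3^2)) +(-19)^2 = 14084969 / 37638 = 374.22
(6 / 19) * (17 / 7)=102 / 133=0.77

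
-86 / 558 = -43 / 279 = -0.15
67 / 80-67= -5293 / 80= -66.16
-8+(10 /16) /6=-379 /48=-7.90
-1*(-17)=17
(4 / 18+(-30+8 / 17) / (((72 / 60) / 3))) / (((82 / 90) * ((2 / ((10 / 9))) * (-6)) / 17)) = 281525 / 2214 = 127.16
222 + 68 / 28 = 1571 / 7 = 224.43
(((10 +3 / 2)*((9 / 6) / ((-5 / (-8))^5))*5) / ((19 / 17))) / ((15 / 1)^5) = 3203072 / 3005859375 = 0.00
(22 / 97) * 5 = 110 / 97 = 1.13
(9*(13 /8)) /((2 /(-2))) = -117 /8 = -14.62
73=73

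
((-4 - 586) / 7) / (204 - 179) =-118 / 35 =-3.37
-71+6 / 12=-141 / 2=-70.50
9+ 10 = 19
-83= -83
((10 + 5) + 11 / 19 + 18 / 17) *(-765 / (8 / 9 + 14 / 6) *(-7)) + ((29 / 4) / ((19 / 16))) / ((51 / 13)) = 777043522 / 28101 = 27651.81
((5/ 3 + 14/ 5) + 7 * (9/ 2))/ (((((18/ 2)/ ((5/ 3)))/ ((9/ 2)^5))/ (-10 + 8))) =-786591/ 32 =-24580.97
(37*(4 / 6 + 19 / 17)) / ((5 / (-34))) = -6734 / 15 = -448.93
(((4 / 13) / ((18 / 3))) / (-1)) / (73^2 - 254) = -2 / 197925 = -0.00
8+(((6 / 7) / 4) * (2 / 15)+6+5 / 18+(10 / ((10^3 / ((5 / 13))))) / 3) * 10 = 116423 / 1638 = 71.08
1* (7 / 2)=7 / 2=3.50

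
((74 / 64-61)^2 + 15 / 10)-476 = 3181337 / 1024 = 3106.77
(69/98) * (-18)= -621/49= -12.67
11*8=88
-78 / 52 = -3 / 2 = -1.50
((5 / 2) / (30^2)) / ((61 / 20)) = 1 / 1098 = 0.00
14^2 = 196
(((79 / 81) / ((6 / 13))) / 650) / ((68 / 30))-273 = -15036761 / 55080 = -273.00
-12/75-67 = -1679/25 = -67.16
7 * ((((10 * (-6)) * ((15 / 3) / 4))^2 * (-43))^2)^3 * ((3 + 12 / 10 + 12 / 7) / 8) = 8289841658181989943981170654296875 / 8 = 1036230207272748742997646000000000.00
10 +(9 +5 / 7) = 138 / 7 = 19.71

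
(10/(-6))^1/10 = -1/6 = -0.17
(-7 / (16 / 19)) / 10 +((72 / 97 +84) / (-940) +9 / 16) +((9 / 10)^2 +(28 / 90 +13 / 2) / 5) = 11904379 / 6564960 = 1.81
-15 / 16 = -0.94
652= 652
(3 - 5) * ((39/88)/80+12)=-84519/3520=-24.01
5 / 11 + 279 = 3074 / 11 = 279.45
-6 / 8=-3 / 4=-0.75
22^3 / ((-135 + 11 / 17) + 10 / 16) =-1448128 / 18187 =-79.62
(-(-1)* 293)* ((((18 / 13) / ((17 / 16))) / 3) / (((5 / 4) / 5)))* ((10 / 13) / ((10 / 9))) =1012608 / 2873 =352.46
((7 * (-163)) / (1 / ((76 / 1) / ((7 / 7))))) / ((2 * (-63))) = 6194 / 9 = 688.22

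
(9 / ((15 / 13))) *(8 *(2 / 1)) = 624 / 5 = 124.80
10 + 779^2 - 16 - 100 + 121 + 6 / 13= 7889134 / 13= 606856.46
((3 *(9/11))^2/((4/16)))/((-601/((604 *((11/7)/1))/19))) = -2.00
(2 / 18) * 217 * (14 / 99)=3.41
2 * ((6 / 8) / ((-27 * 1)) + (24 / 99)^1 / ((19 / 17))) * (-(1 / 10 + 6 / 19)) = -112417 / 714780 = -0.16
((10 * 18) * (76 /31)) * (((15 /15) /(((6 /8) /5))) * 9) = 820800 /31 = 26477.42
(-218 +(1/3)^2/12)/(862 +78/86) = -1012349/4007340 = -0.25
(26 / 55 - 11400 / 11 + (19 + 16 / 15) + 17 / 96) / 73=-1787539 / 128480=-13.91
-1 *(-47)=47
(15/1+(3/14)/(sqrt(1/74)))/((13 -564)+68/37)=-185/6773 -37 * sqrt(74)/94822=-0.03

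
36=36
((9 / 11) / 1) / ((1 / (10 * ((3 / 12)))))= 45 / 22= 2.05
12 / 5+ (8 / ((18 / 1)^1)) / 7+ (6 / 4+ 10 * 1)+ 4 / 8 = 4556 / 315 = 14.46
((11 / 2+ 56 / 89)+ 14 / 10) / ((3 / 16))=53608 / 1335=40.16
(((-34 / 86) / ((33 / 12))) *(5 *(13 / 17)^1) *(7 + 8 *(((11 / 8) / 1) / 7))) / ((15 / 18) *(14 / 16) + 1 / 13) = -9734400 / 1665433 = -5.84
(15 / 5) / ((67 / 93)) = 279 / 67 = 4.16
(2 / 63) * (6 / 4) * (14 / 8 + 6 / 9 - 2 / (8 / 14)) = -13 / 252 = -0.05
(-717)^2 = 514089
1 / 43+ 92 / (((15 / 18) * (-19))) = -23641 / 4085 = -5.79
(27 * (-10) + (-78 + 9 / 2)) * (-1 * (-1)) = -687 / 2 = -343.50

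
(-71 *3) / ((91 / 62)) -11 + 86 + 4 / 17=-108113 / 1547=-69.89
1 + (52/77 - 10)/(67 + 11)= 2644/3003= 0.88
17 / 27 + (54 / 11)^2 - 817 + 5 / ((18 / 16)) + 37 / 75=-64305457 / 81675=-787.33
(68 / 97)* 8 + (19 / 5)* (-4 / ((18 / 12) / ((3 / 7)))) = 4296 / 3395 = 1.27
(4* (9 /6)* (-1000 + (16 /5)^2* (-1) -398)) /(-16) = 52809 /100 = 528.09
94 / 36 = 47 / 18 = 2.61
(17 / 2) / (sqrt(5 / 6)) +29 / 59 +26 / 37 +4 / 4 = 4790 / 2183 +17*sqrt(30) / 10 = 11.51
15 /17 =0.88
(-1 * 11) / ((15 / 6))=-22 / 5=-4.40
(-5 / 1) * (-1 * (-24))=-120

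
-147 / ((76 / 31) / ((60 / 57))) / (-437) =22785 / 157757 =0.14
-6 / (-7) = 6 / 7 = 0.86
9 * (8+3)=99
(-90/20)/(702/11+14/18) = -891/12790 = -0.07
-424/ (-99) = 424/ 99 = 4.28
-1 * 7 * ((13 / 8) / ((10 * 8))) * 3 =-273 / 640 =-0.43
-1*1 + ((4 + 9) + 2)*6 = 89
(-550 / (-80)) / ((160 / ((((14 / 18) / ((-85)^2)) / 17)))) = 77 / 282988800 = 0.00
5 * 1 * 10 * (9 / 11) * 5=2250 / 11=204.55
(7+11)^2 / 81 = 4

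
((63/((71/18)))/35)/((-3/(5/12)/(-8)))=36/71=0.51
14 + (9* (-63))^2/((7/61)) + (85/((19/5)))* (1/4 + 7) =212930961/76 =2801723.17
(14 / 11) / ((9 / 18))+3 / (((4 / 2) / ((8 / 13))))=496 / 143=3.47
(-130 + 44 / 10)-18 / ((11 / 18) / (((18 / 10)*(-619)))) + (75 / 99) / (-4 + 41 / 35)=534030137 / 16335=32692.39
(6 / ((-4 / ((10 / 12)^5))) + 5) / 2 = 2.20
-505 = -505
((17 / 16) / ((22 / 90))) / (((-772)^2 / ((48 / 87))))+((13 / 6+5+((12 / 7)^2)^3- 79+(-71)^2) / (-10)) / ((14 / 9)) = -251357674959425679 / 782855429842640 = -321.08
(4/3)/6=2/9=0.22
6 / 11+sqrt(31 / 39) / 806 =sqrt(1209) / 31434+6 / 11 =0.55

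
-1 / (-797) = 1 / 797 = 0.00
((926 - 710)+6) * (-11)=-2442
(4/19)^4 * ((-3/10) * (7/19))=-2688/12380495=-0.00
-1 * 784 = -784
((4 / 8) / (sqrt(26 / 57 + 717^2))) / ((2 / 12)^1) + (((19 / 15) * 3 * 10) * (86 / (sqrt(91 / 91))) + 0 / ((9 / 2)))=3268.00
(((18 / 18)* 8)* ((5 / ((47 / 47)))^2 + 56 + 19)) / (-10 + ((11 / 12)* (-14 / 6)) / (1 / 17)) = -28800 / 1669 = -17.26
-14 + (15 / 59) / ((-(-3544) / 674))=-1458617 / 104548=-13.95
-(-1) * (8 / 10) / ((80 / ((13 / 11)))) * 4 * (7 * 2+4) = 234 / 275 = 0.85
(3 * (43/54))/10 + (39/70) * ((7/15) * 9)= 2321/900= 2.58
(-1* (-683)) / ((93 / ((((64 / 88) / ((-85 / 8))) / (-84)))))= 10928 / 1826055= 0.01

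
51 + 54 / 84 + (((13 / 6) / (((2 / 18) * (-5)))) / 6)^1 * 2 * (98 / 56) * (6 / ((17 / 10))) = 5190 / 119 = 43.61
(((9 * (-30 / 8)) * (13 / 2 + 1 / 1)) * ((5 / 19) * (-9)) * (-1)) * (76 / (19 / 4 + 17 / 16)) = -243000 / 31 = -7838.71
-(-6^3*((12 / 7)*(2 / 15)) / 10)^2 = -746496 / 30625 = -24.38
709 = 709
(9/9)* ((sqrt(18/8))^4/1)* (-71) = -359.44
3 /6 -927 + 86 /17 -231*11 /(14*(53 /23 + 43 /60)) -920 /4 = -1211.52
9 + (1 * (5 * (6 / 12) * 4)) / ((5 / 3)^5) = 6111 / 625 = 9.78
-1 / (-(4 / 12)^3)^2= -729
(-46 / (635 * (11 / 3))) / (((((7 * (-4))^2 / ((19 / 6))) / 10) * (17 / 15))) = -6555 / 9309608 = -0.00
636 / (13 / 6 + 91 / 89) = 339624 / 1703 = 199.43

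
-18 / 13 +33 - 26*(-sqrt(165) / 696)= 13*sqrt(165) / 348 +411 / 13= 32.10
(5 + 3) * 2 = 16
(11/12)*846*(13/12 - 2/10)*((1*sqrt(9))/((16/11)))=904233/640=1412.86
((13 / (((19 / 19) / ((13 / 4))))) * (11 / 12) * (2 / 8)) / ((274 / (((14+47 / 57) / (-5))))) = -314171 / 2998656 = -0.10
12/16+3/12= 1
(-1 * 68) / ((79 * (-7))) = 68 / 553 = 0.12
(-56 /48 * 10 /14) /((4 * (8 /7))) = -35 /192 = -0.18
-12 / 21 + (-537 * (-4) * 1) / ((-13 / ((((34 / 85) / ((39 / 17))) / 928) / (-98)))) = -5486077 / 9605960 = -0.57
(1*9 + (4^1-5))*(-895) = -7160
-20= -20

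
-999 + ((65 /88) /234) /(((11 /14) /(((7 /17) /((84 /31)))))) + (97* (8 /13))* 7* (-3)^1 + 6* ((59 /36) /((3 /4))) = -51740217031 /23104224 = -2239.43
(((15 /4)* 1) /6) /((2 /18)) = 45 /8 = 5.62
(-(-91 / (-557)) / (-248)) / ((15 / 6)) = 0.00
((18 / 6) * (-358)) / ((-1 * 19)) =1074 / 19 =56.53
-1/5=-0.20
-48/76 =-12/19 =-0.63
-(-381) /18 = 127 /6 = 21.17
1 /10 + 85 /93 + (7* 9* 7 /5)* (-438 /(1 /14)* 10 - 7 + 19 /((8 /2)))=-10060035871 /1860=-5408621.44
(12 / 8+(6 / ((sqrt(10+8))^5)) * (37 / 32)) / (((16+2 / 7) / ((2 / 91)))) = 37 * sqrt(2) / 7682688+1 / 494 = 0.00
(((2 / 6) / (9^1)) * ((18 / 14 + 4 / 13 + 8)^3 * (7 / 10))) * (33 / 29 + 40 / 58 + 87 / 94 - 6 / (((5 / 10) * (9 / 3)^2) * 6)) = 170011813767 / 2934620780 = 57.93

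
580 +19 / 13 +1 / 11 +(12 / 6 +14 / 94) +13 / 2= 7933487 / 13442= 590.20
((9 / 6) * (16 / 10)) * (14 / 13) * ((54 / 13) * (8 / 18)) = 4032 / 845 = 4.77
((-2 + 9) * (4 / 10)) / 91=2 / 65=0.03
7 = 7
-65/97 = -0.67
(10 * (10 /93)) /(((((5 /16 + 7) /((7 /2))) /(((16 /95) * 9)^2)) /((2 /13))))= 344064 /1891279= 0.18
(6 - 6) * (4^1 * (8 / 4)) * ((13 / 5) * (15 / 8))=0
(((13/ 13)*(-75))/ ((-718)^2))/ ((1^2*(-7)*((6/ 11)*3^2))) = 275/ 64956024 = 0.00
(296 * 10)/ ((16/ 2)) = 370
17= 17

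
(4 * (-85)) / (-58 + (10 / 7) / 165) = 1155 / 197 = 5.86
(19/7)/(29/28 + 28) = 76/813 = 0.09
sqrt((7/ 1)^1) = sqrt(7) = 2.65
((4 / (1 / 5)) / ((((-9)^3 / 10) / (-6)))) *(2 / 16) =50 / 243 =0.21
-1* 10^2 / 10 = -10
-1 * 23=-23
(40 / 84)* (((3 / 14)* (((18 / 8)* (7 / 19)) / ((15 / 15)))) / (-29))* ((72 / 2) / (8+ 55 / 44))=-1620 / 142709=-0.01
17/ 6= 2.83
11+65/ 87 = 1022/ 87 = 11.75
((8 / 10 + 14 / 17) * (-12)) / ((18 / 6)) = -552 / 85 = -6.49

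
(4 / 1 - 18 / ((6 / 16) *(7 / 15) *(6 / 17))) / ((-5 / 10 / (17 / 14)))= 34204 / 49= 698.04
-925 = -925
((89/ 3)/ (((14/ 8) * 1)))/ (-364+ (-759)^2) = 356/ 12090057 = 0.00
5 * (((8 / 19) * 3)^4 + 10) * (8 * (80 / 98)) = 2615977600 / 6385729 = 409.66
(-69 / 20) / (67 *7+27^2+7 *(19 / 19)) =-69 / 24100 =-0.00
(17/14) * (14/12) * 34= 289/6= 48.17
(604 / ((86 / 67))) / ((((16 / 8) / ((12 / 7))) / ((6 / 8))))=91053 / 301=302.50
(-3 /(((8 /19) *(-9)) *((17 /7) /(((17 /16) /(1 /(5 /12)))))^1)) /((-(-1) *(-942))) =-665 /4340736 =-0.00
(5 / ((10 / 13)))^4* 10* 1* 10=714025 / 4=178506.25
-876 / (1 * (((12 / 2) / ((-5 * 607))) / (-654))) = -289793940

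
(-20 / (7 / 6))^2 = 14400 / 49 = 293.88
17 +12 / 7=131 / 7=18.71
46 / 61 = 0.75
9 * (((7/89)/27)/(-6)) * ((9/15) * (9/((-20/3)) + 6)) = -217/17800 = -0.01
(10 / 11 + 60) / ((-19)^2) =670 / 3971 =0.17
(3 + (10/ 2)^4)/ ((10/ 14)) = 4396/ 5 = 879.20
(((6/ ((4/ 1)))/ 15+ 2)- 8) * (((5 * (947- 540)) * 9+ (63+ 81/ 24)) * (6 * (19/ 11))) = -494532513/ 440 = -1123937.53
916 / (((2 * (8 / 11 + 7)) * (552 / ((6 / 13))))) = 2519 / 50830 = 0.05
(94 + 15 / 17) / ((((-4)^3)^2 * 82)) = 0.00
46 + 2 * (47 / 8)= 231 / 4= 57.75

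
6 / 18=1 / 3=0.33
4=4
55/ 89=0.62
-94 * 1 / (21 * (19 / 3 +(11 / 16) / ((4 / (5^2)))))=-6016 / 14287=-0.42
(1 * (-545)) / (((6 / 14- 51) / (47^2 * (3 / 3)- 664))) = 1964725 / 118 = 16650.21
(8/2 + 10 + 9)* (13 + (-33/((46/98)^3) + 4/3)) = -11124070/1587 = -7009.50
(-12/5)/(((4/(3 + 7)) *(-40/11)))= 33/20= 1.65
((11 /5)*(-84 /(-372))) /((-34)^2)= 77 /179180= 0.00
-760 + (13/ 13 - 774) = -1533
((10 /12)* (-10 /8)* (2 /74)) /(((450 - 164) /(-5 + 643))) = -725 /11544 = -0.06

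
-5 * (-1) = 5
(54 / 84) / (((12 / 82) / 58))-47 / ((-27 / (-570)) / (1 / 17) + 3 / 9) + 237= 4093305 / 9086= 450.51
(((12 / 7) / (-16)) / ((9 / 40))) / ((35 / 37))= -74 / 147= -0.50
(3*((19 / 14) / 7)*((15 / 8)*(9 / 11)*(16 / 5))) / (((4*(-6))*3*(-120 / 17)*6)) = 323 / 344960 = 0.00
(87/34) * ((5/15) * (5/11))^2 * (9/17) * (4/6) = 725/34969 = 0.02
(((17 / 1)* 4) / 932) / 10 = 17 / 2330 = 0.01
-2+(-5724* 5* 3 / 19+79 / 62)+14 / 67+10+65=-350783783 / 78926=-4444.46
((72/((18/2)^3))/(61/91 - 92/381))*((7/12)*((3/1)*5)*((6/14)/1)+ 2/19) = 6772402/7627797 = 0.89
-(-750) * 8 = 6000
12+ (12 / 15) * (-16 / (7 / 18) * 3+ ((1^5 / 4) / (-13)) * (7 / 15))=-592069 / 6825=-86.75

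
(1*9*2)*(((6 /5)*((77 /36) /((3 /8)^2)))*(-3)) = -4928 /5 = -985.60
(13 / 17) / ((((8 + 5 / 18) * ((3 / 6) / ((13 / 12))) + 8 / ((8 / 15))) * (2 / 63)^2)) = 2012283 / 49912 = 40.32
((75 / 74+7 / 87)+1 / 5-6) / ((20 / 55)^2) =-18329927 / 515040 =-35.59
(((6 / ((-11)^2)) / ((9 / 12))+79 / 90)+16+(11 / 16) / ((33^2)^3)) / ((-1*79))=-159145423277 / 742007051280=-0.21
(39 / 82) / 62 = 39 / 5084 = 0.01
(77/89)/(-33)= -7/267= -0.03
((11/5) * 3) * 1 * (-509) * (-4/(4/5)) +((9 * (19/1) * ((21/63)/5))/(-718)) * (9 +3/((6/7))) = 24120207/1436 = 16796.80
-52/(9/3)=-52/3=-17.33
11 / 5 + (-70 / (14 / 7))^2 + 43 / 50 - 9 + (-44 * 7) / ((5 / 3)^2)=55409 / 50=1108.18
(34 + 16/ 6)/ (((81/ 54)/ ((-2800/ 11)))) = -56000/ 9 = -6222.22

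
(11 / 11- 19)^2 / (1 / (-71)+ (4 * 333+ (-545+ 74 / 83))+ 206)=477333 / 1464230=0.33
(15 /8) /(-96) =-5 /256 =-0.02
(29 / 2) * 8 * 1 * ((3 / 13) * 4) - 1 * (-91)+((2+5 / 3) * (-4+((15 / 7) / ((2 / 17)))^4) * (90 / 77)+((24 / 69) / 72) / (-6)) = 512216405846531 / 1085463288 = 471887.36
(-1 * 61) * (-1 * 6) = 366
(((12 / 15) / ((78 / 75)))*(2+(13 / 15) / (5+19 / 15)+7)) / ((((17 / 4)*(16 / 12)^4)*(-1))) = -347895 / 664768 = -0.52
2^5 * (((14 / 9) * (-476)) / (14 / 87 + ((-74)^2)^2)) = -3092096 / 3913248189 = -0.00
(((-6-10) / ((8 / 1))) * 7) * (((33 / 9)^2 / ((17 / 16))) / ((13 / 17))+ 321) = -552902 / 117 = -4725.66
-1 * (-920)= 920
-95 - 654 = -749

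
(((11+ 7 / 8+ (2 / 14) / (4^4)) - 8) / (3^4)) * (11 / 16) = 25465 / 774144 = 0.03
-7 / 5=-1.40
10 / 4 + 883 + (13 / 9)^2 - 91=129047 / 162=796.59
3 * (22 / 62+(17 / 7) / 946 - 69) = -42273267 / 205282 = -205.93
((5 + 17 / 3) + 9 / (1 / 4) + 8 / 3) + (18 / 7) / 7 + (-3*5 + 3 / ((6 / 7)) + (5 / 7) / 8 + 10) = 48.29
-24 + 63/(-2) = -111/2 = -55.50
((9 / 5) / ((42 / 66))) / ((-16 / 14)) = -99 / 40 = -2.48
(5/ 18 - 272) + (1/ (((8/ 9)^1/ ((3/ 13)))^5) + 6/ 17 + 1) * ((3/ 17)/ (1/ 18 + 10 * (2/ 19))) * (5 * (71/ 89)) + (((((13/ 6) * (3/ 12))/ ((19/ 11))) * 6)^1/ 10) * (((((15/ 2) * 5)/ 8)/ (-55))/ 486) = -24720126616873715709293/ 91264605325837811712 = -270.86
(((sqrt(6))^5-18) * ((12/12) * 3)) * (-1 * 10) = -2105.45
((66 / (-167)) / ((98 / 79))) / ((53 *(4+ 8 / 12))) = -7821 / 6071786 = -0.00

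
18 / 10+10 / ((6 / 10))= 277 / 15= 18.47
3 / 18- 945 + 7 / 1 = -5627 / 6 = -937.83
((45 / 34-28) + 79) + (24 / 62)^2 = 1714515 / 32674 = 52.47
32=32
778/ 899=0.87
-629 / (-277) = 629 / 277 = 2.27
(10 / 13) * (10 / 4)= 25 / 13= 1.92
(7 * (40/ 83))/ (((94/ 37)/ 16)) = 21.25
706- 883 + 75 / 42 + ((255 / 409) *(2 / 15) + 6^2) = -796665 / 5726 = -139.13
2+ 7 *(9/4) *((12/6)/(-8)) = -31/16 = -1.94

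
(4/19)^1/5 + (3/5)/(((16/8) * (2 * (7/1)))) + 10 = 26769/2660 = 10.06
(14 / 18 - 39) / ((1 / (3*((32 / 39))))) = -11008 / 117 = -94.09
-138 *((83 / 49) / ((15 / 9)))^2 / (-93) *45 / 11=25668414 / 4093705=6.27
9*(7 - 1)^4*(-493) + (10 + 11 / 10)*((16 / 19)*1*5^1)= -109255800 / 19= -5750305.26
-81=-81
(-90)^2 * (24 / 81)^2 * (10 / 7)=64000 / 63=1015.87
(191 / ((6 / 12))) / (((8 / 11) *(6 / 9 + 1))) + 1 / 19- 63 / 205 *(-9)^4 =-26503211 / 15580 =-1701.10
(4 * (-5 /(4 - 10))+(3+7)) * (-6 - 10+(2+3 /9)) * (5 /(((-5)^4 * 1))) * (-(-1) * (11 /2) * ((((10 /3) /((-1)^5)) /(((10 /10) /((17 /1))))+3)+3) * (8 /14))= 1096832 /4725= 232.13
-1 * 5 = -5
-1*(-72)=72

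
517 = 517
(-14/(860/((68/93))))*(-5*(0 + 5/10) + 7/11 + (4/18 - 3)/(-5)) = 30821/1979505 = 0.02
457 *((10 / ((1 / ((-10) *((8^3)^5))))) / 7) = -1607925804459622400 / 7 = -229703686351374628.57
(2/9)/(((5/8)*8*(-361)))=-2/16245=-0.00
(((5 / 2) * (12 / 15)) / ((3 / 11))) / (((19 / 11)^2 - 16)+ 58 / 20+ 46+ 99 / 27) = 26620 / 143567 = 0.19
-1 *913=-913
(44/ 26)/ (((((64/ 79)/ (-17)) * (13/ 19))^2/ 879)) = 6295653067341/ 4499456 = 1399203.16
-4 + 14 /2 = 3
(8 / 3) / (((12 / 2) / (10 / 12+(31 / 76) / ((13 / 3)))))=2749 / 6669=0.41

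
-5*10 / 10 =-5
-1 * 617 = -617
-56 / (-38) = 28 / 19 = 1.47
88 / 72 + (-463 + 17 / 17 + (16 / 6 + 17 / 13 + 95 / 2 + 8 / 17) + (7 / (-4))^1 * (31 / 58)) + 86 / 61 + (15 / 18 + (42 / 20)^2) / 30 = -59842108202 / 146605875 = -408.18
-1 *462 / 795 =-154 / 265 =-0.58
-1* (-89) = 89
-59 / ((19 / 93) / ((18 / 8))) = -49383 / 76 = -649.78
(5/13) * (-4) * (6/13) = -120/169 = -0.71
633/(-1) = -633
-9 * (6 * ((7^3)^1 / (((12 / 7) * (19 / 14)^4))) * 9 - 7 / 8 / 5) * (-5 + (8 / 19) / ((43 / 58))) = 541033278174837 / 4258890280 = 127036.21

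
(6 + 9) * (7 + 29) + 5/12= 6485/12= 540.42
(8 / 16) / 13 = 1 / 26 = 0.04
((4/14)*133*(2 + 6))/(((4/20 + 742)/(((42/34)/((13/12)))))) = 127680/273377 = 0.47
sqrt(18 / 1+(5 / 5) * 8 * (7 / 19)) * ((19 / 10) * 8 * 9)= 36 * sqrt(7562) / 5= 626.11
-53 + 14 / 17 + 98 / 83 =-71955 / 1411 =-51.00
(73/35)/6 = 73/210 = 0.35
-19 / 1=-19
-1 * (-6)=6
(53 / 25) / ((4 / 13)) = 689 / 100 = 6.89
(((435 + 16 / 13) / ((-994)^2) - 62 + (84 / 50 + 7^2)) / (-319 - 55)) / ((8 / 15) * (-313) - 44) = -10904528007 / 75996606926240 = -0.00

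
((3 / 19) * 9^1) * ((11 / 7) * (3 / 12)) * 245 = 136.78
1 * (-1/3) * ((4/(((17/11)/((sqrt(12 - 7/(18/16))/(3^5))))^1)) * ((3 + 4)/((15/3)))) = -616 * sqrt(13)/185895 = -0.01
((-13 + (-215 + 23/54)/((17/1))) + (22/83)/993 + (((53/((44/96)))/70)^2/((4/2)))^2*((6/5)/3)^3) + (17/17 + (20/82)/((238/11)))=-69550074054698896985357/2839785616218885468750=-24.49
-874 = -874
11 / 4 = 2.75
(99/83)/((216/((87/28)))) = 319/18592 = 0.02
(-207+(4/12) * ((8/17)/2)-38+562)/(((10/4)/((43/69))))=1390706/17595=79.04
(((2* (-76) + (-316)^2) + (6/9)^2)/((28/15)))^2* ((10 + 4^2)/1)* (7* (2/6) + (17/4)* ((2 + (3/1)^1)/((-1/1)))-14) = -6460624926884375/2646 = -2441657190810.42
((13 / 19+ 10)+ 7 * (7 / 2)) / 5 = 1337 / 190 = 7.04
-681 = -681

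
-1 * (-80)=80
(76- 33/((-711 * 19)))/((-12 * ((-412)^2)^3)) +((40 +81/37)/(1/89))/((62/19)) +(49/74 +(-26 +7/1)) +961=634555073926174989392933083/303130689330550691708928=2093.34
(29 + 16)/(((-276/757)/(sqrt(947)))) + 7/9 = 7/9 - 11355 *sqrt(947)/92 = -3797.39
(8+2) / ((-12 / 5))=-25 / 6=-4.17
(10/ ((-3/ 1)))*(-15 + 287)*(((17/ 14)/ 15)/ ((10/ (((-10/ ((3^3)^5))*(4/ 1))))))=18496/ 903981141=0.00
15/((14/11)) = 165/14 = 11.79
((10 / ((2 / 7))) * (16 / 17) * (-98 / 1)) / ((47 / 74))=-4061120 / 799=-5082.75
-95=-95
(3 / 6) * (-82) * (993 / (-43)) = 946.81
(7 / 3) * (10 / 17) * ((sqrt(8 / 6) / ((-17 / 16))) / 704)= -35 * sqrt(3) / 28611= -0.00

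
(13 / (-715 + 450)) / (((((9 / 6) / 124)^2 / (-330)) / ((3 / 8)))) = 2198768 / 53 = 41486.19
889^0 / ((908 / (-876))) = -219 / 227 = -0.96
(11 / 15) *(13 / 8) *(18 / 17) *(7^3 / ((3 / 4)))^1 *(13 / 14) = 91091 / 170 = 535.83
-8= -8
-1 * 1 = -1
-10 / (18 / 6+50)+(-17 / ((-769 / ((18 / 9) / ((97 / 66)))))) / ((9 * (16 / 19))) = -8762851 / 47441148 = -0.18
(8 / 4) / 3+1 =5 / 3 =1.67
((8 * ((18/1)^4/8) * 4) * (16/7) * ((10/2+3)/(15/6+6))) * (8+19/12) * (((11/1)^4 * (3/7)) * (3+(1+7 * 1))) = 497727059005440/833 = 597511475396.69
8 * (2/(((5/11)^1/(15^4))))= 1782000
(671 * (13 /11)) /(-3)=-793 /3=-264.33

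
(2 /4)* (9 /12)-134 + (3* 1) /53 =-56633 /424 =-133.57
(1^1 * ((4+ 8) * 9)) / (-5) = -108 / 5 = -21.60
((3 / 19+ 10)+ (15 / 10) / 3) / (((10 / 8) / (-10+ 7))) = -25.58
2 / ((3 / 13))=26 / 3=8.67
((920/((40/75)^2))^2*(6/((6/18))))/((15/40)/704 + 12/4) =353504250000/5633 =62755947.10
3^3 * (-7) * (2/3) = -126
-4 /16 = -0.25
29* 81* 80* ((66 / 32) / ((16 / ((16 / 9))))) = 43065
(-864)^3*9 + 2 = -5804752894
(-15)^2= 225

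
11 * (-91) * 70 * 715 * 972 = -48697248600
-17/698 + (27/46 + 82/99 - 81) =-63263215/794673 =-79.61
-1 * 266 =-266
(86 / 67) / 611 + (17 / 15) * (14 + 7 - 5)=11136154 / 614055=18.14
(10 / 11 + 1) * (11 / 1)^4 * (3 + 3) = 167706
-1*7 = -7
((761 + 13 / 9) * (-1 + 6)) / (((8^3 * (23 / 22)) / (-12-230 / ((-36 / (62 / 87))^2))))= -2797485766955 / 32488812288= -86.11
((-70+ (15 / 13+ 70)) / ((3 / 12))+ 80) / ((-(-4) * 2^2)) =275 / 52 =5.29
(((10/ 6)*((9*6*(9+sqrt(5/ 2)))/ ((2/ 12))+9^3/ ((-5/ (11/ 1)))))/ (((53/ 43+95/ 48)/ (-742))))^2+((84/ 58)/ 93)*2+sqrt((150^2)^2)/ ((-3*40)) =56529306723962880*sqrt(10)/ 896809+474381309867781535051/ 1612462582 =493527261258.69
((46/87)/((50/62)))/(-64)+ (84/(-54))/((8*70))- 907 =-189384319/208800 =-907.01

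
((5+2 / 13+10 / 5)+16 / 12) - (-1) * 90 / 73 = 27673 / 2847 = 9.72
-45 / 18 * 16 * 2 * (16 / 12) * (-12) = 1280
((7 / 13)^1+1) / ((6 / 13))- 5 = -5 / 3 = -1.67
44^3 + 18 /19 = 1618514 /19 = 85184.95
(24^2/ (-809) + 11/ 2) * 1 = 4.79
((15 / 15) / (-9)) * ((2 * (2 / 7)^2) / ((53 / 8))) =-64 / 23373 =-0.00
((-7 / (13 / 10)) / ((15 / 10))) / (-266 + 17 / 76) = 10640 / 787761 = 0.01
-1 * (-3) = 3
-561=-561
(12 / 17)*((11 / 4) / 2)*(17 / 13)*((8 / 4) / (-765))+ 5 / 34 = 0.14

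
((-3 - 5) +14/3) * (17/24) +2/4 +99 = 3497/36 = 97.14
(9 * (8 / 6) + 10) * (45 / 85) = 198 / 17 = 11.65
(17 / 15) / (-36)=-0.03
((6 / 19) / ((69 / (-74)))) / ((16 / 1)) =-37 / 1748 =-0.02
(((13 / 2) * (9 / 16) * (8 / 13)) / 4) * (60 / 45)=3 / 4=0.75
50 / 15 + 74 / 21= 48 / 7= 6.86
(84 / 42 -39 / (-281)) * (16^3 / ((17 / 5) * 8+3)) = 12308480 / 42431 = 290.08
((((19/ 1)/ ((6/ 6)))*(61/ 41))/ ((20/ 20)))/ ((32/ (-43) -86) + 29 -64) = -49837/ 214635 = -0.23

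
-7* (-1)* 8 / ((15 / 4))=224 / 15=14.93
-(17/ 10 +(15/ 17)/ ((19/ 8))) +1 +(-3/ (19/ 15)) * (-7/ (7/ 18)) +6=153619/ 3230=47.56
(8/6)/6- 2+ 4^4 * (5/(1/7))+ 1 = 80633/9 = 8959.22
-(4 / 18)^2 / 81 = -4 / 6561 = -0.00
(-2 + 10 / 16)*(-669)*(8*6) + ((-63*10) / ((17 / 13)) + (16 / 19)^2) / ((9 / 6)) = 807014818 / 18411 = 43833.30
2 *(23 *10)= 460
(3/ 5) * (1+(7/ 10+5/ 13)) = 813/ 650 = 1.25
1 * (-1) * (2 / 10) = -1 / 5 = -0.20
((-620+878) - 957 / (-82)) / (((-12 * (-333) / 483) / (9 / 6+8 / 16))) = 395577 / 6068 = 65.19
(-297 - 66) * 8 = -2904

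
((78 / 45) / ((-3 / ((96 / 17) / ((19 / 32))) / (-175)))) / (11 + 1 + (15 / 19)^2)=2529280 / 33201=76.18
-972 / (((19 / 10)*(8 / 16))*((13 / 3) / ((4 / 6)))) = -38880 / 247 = -157.41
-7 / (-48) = 7 / 48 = 0.15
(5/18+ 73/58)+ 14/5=5659/1305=4.34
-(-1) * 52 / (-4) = -13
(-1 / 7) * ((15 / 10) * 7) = -3 / 2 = -1.50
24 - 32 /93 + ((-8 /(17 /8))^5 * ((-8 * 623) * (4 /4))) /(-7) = -71095764932584 /132046701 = -538413.79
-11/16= -0.69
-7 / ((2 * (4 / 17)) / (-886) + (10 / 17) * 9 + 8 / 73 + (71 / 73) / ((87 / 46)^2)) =-29128093029 / 23614884470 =-1.23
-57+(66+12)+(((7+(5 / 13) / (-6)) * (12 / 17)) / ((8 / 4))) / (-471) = 2185370 / 104091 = 20.99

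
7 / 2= 3.50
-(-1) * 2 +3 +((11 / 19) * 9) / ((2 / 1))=289 / 38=7.61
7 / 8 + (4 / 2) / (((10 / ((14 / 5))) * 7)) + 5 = 1191 / 200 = 5.96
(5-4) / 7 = 1 / 7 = 0.14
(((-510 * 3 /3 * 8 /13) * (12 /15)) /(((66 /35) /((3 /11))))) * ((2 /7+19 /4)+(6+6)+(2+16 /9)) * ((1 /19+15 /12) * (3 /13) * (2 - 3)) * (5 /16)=71.00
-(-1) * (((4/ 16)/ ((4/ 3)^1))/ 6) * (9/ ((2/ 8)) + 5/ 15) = 109/ 96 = 1.14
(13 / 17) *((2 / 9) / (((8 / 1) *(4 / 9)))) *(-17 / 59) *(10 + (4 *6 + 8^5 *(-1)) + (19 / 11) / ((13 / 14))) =585087 / 1298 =450.76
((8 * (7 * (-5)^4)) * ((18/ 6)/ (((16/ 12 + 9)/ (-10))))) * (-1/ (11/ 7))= 22050000/ 341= 64662.76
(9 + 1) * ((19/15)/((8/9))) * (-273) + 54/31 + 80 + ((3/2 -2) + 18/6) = -471945/124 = -3806.01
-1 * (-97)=97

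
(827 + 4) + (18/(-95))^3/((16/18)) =712472064/857375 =830.99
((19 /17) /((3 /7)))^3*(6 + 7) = 30584281 /132651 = 230.56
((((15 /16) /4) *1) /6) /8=0.00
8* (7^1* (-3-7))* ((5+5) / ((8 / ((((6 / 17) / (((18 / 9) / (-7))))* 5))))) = 73500 / 17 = 4323.53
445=445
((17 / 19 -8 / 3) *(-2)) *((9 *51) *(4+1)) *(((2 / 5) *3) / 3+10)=1607112 / 19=84584.84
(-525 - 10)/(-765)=107/153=0.70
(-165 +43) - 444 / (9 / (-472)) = 69490 / 3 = 23163.33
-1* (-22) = 22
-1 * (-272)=272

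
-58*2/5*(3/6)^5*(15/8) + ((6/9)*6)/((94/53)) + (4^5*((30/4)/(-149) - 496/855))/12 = -60817571617/1149612480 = -52.90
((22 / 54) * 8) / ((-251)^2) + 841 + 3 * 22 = 1542831577 / 1701027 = 907.00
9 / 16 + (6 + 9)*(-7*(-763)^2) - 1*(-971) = -978028375 / 16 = -61126773.44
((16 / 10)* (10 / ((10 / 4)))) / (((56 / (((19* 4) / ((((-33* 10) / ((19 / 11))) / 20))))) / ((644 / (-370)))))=531392 / 335775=1.58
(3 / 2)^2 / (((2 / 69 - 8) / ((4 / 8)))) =-621 / 4400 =-0.14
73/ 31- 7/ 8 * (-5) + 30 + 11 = 11837/ 248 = 47.73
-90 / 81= -10 / 9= -1.11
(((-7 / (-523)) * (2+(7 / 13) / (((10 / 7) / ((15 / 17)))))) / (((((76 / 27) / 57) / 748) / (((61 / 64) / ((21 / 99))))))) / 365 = 1849184073 / 317649280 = 5.82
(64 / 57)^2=1.26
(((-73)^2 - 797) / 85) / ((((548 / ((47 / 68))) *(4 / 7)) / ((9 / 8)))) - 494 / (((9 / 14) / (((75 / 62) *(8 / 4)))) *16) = -273513190391 / 2356575360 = -116.06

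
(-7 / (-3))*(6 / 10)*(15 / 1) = 21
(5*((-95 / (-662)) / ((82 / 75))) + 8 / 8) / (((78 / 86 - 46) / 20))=-19330435 / 26314169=-0.73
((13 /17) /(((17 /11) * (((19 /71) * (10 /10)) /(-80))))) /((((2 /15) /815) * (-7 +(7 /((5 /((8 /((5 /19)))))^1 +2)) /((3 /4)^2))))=2100117591000 /2904739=722997.00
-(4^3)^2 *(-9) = 36864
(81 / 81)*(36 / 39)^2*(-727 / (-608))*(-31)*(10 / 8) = -1014165 / 25688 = -39.48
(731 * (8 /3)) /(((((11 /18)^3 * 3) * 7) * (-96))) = -39474 /9317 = -4.24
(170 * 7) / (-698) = -595 / 349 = -1.70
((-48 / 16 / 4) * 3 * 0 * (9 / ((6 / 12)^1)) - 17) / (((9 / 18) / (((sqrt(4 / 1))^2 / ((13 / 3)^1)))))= -408 / 13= -31.38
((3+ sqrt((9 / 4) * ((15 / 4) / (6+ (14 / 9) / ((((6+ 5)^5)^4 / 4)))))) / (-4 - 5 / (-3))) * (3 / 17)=-27 / 119 - 2100931392681 * sqrt(21797099835814944298146) / 3458473173949304495305832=-0.32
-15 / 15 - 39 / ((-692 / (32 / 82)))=-6937 / 7093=-0.98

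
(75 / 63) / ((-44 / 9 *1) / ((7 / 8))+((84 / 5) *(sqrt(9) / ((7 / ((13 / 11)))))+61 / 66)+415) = 750 / 263873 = 0.00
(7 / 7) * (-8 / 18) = -4 / 9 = -0.44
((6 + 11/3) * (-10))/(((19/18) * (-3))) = 580/19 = 30.53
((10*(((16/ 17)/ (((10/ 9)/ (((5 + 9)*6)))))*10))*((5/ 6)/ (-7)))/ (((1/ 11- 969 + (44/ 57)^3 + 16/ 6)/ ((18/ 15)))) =1.05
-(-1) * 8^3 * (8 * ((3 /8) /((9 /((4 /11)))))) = 2048 /33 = 62.06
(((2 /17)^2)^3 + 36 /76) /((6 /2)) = 217239337 /1375841433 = 0.16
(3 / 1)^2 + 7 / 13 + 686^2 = 6117872 / 13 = 470605.54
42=42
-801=-801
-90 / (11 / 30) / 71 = -2700 / 781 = -3.46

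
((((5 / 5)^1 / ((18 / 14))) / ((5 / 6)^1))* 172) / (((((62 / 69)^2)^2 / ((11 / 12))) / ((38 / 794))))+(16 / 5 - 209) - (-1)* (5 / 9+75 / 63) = -178549280585869 / 923927349240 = -193.25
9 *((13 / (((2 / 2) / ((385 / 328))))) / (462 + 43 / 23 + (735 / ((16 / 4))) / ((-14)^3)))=29008980 / 97969951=0.30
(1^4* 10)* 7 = 70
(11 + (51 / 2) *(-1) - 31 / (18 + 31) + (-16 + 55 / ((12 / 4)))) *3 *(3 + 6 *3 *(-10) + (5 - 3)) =94075 / 14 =6719.64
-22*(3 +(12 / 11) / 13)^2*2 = -777924 / 1859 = -418.46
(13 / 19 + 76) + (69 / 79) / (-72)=2762035 / 36024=76.67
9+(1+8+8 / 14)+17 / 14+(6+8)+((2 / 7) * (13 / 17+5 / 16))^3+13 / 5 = 157093996369 / 4314007040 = 36.41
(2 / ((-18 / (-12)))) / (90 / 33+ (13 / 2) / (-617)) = 54296 / 110631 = 0.49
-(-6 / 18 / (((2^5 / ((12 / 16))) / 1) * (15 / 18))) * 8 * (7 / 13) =21 / 520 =0.04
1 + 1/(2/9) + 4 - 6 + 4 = 15/2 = 7.50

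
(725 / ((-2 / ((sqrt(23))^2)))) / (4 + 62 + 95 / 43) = -122.23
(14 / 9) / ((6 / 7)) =49 / 27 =1.81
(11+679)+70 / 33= 22840 / 33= 692.12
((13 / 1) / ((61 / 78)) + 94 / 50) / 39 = 28217 / 59475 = 0.47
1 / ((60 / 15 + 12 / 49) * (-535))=-49 / 111280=-0.00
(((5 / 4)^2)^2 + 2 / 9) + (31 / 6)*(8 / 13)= 175013 / 29952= 5.84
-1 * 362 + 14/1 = -348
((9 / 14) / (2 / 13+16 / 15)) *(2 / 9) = 195 / 1666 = 0.12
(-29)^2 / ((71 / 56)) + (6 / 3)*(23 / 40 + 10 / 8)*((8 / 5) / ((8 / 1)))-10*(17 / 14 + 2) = 31405981 / 49700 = 631.91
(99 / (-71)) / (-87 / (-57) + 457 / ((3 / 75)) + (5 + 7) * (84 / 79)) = -49533 / 406365376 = -0.00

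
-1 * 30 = -30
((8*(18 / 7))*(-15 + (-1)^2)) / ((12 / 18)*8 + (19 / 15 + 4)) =-1440 / 53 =-27.17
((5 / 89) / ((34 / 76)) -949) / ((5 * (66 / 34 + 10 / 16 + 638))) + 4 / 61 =-181842492 / 788263655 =-0.23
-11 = -11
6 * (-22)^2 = 2904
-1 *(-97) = 97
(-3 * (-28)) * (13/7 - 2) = -12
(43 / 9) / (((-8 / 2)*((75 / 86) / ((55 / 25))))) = -20339 / 6750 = -3.01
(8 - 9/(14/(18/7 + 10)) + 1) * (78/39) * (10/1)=900/49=18.37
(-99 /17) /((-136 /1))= 99 /2312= 0.04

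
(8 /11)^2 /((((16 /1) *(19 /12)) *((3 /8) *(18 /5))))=320 /20691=0.02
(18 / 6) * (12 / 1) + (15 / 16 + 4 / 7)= 4201 / 112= 37.51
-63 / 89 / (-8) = 63 / 712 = 0.09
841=841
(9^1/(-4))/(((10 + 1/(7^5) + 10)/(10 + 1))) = -184877/149396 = -1.24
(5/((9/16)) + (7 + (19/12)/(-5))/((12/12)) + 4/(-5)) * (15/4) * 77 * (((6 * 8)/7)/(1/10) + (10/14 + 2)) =14595251/48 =304067.73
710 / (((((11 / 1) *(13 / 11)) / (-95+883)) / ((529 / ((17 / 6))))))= 1775789520 / 221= 8035246.70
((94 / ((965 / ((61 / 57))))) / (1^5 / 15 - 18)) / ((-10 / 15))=0.01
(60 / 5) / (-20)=-3 / 5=-0.60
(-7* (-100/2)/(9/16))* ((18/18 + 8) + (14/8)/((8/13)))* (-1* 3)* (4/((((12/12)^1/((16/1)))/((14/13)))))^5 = -38301634441458483200/1113879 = -34385812499794.40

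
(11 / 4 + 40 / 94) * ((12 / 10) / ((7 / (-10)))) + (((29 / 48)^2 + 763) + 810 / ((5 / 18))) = 2784891089 / 758016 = 3673.92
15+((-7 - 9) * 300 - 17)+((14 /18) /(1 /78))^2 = -10094 /9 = -1121.56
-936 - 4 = -940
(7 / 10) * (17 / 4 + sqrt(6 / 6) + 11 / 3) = 749 / 120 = 6.24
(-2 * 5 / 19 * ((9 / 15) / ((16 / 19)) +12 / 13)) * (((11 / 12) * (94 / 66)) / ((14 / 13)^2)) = -0.97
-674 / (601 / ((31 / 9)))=-3.86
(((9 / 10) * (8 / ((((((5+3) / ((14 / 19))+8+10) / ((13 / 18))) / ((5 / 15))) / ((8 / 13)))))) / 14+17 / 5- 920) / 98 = -277729 / 29694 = -9.35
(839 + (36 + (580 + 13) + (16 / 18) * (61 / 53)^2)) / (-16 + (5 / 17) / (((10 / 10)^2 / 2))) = -315709346 / 3311811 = -95.33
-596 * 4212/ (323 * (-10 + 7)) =836784/ 323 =2590.66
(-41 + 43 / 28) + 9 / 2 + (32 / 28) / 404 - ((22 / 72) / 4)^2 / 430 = -220395409067 / 6303951360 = -34.96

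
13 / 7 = 1.86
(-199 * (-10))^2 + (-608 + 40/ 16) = 7918989/ 2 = 3959494.50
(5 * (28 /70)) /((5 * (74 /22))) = 22 /185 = 0.12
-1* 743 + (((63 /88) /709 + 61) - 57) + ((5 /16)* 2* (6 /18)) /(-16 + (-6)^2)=-553283701 /748704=-738.99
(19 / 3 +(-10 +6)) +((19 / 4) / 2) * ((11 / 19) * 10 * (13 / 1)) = 2173 / 12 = 181.08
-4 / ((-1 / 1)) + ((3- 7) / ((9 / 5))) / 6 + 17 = 557 / 27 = 20.63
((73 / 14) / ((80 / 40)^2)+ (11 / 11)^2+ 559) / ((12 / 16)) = 31433 / 42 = 748.40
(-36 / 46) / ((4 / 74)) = -333 / 23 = -14.48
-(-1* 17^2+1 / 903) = 260966 / 903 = 289.00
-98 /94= -49 /47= -1.04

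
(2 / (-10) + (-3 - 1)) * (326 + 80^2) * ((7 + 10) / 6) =-400197 / 5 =-80039.40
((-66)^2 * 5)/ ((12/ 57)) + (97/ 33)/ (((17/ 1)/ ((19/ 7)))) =406269628/ 3927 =103455.47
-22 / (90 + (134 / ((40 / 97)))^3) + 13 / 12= 3568484751487 / 3293987873988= 1.08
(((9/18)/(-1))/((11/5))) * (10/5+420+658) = -2700/11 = -245.45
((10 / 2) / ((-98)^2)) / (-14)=-5 / 134456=-0.00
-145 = -145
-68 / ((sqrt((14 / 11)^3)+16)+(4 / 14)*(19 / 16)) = -3.83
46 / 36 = 23 / 18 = 1.28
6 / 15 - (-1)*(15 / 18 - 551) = -16493 / 30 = -549.77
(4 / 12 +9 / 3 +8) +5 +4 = 61 / 3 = 20.33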